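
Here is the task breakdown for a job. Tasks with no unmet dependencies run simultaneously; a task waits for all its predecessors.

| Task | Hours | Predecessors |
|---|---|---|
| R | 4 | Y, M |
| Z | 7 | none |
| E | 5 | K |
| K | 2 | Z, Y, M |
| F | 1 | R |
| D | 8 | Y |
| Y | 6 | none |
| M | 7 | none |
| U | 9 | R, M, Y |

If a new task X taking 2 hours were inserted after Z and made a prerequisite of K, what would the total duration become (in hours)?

Originally the schedule takes 20 hours.
With X inserted, K now waits for max(Z, Y, M, X).
New critical path: M→R→U = 7+4+9 = 20 ⇒ 20 hours.

20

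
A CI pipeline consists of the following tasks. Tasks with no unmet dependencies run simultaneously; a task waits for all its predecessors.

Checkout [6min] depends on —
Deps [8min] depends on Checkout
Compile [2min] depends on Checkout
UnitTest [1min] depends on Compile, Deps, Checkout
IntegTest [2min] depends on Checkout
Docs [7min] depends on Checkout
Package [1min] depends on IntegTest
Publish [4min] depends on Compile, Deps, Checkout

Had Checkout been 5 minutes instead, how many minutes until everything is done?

The binding path is Checkout→Deps→Publish = 6+8+4 = 18; finish at 18 minutes.
Since Checkout is critical, the -1 change carries straight to that chain (now 17 minutes).
That remains the longest chain; total 17 minutes.

17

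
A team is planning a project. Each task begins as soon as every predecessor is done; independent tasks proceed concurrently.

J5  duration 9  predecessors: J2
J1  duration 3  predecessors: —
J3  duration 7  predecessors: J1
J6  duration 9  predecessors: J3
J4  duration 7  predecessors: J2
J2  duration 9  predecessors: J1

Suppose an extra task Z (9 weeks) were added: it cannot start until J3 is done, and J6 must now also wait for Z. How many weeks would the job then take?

Originally the job takes 21 weeks.
With Z inserted, J6 now waits for max(J3, Z).
New critical path: J1→J3→Z→J6 = 3+7+9+9 = 28 ⇒ 28 weeks.

28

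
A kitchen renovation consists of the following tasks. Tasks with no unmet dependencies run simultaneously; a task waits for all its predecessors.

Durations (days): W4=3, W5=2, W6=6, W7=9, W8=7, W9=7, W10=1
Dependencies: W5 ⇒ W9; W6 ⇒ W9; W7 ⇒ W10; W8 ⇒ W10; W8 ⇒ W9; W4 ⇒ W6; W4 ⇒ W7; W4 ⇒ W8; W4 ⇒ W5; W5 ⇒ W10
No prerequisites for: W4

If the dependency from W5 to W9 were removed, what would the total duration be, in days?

17

With the dependency in place, W4→W8→W9 = 3+7+7 = 17 sets the finish at 17 days.
Dropping W5→W9 doesn't change W9's earliest start (10); another predecessor still binds.
The longest chain is now W4→W8→W9 = 3+7+7 = 17, so the schedule takes 17 days.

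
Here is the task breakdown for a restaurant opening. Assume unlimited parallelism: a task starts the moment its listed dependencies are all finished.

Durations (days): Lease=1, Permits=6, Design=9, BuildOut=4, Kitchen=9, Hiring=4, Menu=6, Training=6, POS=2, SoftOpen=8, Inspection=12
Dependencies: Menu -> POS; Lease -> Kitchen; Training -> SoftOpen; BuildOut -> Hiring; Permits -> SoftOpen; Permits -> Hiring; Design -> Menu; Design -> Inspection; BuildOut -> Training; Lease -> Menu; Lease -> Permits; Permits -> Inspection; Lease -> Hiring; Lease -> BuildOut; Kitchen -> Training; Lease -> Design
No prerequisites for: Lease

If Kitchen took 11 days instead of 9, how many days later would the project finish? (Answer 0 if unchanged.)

2

The binding path is Lease→Kitchen→Training→SoftOpen = 1+9+6+8 = 24; finish at 24 days.
Kitchen is on the critical path; changing it to 11 makes that path 26 days.
The critical path is still Lease→Kitchen→Training→SoftOpen; finish is now 26 days.
Change in finish: 26 − 24 = +2 days.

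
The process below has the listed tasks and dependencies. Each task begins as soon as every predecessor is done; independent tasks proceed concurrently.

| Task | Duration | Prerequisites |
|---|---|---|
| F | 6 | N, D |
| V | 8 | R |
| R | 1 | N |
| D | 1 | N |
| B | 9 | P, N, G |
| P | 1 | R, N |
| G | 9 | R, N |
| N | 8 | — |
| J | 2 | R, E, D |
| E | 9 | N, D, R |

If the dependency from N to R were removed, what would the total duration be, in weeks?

With the dependency in place, N→R→G→B = 8+1+9+9 = 27 sets the finish at 27 weeks.
Without N→R, R's earliest start moves from 8 to 0.
After: N→G→B = 8+9+9 = 26 → 26 weeks.

26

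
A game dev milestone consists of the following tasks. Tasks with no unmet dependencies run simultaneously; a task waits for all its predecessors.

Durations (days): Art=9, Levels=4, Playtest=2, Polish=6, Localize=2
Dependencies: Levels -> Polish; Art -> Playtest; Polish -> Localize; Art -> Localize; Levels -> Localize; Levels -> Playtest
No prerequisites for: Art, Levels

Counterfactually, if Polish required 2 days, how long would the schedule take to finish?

11

As given, the longest chain is Levels→Polish→Localize = 4+6+2 = 12, so the finish is 12 days.
Since Polish is critical, the -4 change carries straight to that chain (now 8 days).
Now Art→Playtest = 9+2 = 11 is longest, so the finish becomes 11 days.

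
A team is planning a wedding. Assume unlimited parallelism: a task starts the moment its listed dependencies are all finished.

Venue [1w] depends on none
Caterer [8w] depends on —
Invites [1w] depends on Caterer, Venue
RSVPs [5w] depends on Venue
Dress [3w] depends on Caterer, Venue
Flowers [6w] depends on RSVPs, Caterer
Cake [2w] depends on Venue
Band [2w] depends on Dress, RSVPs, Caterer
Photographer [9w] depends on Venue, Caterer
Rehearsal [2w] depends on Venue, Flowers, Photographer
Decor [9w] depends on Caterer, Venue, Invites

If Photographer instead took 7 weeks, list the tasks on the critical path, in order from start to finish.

The binding path is Caterer→Photographer→Rehearsal = 8+9+2 = 19; finish at 19 weeks.
Since Photographer is critical, the -2 change carries straight to that chain (now 17 weeks).
New critical path: Caterer→Invites→Decor = 8+1+9 = 18 ⇒ 18 weeks.

Caterer, Invites, Decor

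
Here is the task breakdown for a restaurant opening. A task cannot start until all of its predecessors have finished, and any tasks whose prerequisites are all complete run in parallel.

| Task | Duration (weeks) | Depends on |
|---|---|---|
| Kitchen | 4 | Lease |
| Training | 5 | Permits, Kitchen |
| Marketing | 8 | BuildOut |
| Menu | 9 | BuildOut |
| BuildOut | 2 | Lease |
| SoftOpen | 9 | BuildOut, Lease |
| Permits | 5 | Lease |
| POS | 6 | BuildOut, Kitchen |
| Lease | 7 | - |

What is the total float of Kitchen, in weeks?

The longest chain is Lease→BuildOut→Menu = 7+2+9 = 18; overall finish 18 weeks.
The longest chain containing Kitchen totals 17 weeks.
So Kitchen can slip 12 − 11 = 1 week.

1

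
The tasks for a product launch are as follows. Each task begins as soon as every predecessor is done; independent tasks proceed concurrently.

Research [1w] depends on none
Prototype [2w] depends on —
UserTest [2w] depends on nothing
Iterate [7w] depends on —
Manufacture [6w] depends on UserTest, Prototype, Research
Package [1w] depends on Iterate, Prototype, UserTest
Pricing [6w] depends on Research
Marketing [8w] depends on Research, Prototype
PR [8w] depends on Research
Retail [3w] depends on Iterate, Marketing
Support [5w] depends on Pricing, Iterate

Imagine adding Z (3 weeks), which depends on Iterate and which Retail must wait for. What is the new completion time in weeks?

Originally the plan takes 13 weeks.
With Z inserted, Retail now waits for max(Iterate, Marketing, Z).
New critical path: Prototype→Marketing→Retail = 2+8+3 = 13 ⇒ 13 weeks.

13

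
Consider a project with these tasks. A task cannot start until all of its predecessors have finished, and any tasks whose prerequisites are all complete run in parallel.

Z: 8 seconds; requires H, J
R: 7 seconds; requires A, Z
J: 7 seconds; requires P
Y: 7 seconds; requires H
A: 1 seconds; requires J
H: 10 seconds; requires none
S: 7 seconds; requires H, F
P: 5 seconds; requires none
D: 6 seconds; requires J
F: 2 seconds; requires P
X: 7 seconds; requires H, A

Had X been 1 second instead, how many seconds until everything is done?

Baseline: P→J→Z→R = 5+7+8+7 = 27 → 27 seconds.
X is off the critical path — its longest chain is 20 seconds, giving 7 of slack.
The critical path is still P→J→Z→R; finish is now 27 seconds.

27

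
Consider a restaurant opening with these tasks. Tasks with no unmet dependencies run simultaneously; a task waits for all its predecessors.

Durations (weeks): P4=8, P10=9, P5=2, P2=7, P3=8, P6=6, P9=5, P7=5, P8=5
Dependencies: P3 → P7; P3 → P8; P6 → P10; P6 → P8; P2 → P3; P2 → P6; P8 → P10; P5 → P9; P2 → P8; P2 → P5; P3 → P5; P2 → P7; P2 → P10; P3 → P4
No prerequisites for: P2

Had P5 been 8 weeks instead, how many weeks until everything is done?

Baseline: P2→P3→P8→P10 = 7+8+5+9 = 29 → 29 weeks.
P5 is off the critical path — its longest chain is 22 weeks, giving 7 of slack.
No other chain overtakes it, so the finish is 29 weeks.

29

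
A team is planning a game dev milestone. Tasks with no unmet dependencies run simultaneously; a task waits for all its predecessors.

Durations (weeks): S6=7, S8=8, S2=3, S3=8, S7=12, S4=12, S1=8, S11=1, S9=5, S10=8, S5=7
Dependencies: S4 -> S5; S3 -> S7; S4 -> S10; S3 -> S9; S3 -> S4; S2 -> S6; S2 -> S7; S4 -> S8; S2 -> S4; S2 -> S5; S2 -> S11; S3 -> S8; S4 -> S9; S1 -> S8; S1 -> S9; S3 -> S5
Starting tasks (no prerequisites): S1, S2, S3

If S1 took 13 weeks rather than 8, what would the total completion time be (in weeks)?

28

The binding path is S3→S4→S8 = 8+12+8 = 28; finish at 28 weeks.
S1 is off the critical path — its longest chain is 16 weeks, giving 12 of slack.
That remains the longest chain; total 28 weeks.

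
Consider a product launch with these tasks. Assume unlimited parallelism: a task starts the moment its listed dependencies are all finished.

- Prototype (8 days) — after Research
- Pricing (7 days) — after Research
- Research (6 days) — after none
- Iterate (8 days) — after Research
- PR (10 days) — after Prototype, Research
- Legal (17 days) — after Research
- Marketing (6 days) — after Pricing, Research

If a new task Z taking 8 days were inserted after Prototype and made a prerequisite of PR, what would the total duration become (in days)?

Originally the project takes 24 days.
With Z inserted, PR now waits for max(Prototype, Research, Z).
New critical path: Research→Prototype→Z→PR = 6+8+8+10 = 32 ⇒ 32 days.

32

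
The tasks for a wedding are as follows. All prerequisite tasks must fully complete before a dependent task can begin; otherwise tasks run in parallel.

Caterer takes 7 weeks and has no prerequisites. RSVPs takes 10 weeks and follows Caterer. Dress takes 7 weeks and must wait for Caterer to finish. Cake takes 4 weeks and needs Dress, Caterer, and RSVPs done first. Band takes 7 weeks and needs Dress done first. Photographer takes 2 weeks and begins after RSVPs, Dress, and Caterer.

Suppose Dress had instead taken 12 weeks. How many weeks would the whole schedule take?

As given, the longest chain is Caterer→Dress→Band = 7+7+7 = 21, so the finish is 21 weeks.
Dress is on the critical path; changing it to 12 makes that path 26 weeks.
That remains the longest chain; total 26 weeks.

26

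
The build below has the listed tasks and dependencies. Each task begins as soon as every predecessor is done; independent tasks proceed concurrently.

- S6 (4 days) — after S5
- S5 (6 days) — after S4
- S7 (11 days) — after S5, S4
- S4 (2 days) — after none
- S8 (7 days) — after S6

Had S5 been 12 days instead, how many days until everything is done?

25

Actual critical path: S4→S5→S6→S8 = 2+6+4+7 = 19 ⇒ 19 days.
S5 is on the critical path; changing it to 12 makes that path 25 days.
That remains the longest chain; total 25 days.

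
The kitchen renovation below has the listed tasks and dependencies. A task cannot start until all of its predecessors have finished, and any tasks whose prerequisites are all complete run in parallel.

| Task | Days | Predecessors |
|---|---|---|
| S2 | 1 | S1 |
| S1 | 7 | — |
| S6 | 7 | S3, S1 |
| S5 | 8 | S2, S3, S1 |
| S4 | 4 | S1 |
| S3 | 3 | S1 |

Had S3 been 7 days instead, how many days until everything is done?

Actual critical path: S1→S3→S5 = 7+3+8 = 18 ⇒ 18 days.
Since S3 is critical, the +4 change carries straight to that chain (now 22 days).
No other chain overtakes it, so the finish is 22 days.

22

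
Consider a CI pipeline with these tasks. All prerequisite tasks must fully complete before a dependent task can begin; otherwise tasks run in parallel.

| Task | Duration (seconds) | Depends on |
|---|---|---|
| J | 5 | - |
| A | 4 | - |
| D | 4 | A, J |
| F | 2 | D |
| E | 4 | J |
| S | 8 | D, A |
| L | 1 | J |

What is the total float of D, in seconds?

0

Critical path: J→D→S = 5+4+8 = 17, so the finish is 17 seconds.
The longest chain containing D totals 17 seconds.
So D can slip 9 − 9 = 0 seconds.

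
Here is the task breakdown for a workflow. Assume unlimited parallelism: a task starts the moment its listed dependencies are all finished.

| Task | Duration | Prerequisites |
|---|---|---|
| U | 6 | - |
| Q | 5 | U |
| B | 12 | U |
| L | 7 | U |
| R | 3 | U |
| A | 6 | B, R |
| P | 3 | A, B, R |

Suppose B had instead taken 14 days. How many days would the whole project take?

Baseline: U→B→A→P = 6+12+6+3 = 27 → 27 days.
Since B is critical, the +2 change carries straight to that chain (now 29 days).
That remains the longest chain; total 29 days.

29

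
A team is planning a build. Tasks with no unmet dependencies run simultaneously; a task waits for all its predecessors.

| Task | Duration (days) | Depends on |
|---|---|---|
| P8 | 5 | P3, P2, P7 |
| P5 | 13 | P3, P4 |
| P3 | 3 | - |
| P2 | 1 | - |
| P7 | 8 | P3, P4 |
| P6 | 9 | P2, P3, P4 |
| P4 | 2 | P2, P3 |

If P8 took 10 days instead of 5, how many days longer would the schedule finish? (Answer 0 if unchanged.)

Actual critical path: P3→P4→P7→P8 = 3+2+8+5 = 18 ⇒ 18 days.
P8 is on the critical path; changing it to 10 makes that path 23 days.
No other chain overtakes it, so the finish is 23 days.
Change in finish: 23 − 18 = +5 days.

5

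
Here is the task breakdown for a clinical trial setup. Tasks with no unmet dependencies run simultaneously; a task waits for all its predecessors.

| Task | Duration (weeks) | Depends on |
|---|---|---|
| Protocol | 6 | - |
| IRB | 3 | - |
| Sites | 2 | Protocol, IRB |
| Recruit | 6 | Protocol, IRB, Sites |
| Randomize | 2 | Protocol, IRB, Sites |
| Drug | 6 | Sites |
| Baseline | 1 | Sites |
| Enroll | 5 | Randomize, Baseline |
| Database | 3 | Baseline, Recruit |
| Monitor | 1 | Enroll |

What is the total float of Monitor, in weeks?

1

Critical path: Protocol→Sites→Recruit→Database = 6+2+6+3 = 17, so the finish is 17 weeks.
Monitor finishes as early as 16 and must finish by 17.
Slack of Monitor = 16 − 15 = 1 week.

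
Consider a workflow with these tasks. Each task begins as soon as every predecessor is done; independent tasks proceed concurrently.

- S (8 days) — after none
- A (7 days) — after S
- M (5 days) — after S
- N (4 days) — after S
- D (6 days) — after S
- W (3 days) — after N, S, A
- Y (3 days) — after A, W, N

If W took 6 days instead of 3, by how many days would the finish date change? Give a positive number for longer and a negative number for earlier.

3

As given, the longest chain is S→A→W→Y = 8+7+3+3 = 21, so the finish is 21 days.
Since W is critical, the +3 change carries straight to that chain (now 24 days).
That remains the longest chain; total 24 days.
Change in finish: 24 − 21 = +3 days.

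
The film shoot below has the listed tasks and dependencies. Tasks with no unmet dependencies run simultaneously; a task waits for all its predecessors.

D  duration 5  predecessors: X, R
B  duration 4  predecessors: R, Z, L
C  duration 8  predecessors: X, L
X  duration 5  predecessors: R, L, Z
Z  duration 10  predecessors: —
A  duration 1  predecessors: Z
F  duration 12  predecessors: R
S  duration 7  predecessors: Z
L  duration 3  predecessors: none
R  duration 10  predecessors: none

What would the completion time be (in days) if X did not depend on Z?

23

Before: longest chain R→X→C = 10+5+8 = 23, finish 23.
Dropping Z→X doesn't change X's earliest start (10); another predecessor still binds.
The longest chain is now R→X→C = 10+5+8 = 23, so the film shoot takes 23 days.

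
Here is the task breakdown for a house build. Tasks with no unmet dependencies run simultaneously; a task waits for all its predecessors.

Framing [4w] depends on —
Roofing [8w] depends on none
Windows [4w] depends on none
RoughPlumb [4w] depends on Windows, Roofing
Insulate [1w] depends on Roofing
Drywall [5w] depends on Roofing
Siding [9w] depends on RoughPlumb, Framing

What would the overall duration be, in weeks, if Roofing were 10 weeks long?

23

Critical path before the change: Roofing→RoughPlumb→Siding = 8+4+9 = 21 giving 21 weeks.
Roofing is on the critical path; changing it to 10 makes that path 23 weeks.
That remains the longest chain; total 23 weeks.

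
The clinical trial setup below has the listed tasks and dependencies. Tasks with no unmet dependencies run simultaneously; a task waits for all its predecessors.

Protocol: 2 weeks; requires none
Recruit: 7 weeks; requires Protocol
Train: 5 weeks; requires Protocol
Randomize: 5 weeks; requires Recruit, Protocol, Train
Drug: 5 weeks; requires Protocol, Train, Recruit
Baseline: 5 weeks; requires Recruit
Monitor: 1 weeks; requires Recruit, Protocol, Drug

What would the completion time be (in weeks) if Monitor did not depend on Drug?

14

With the dependency in place, Protocol→Recruit→Drug→Monitor = 2+7+5+1 = 15 sets the finish at 15 weeks.
Without Drug→Monitor, Monitor's earliest start moves from 14 to 9.
The longest chain is now Protocol→Recruit→Randomize = 2+7+5 = 14, so the schedule takes 14 weeks.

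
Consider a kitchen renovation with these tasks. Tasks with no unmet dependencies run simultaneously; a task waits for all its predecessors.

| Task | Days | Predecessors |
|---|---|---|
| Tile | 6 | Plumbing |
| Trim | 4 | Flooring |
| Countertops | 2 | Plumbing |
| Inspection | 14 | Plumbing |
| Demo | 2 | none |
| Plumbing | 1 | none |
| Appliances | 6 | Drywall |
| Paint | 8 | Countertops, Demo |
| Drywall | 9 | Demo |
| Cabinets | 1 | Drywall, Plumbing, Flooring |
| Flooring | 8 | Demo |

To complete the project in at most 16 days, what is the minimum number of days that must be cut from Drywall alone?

1

Current finish: 17 days; target: 16.
Drywall is on every critical path, so each day cut from Drywall cuts the finish by one (this holds down to a finish of 15).
Need 17 − 16 = 1 day off Drywall → Drywall becomes 8 days, finish becomes 16.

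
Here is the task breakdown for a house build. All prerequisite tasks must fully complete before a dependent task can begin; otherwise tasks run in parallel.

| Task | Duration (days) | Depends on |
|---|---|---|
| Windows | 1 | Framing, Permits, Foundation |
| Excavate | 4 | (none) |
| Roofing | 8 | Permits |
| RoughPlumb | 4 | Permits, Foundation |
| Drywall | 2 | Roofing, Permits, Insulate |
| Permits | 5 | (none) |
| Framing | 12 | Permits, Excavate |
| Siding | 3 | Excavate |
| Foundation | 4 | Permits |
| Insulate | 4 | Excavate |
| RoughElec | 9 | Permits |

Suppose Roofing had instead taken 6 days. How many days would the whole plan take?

18

Baseline: Permits→Framing→Windows = 5+12+1 = 18 → 18 days.
Roofing has 3 days of float (longest path through it is 15).
No other chain overtakes it, so the finish is 18 days.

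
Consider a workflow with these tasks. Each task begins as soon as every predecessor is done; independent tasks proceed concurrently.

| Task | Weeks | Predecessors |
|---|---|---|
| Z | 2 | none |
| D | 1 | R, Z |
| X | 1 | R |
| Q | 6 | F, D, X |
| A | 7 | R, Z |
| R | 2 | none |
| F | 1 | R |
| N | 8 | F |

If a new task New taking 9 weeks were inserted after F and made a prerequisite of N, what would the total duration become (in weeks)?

20

Originally the plan takes 11 weeks.
With New inserted, N now waits for max(F, New).
New critical path: R→F→New→N = 2+1+9+8 = 20 ⇒ 20 weeks.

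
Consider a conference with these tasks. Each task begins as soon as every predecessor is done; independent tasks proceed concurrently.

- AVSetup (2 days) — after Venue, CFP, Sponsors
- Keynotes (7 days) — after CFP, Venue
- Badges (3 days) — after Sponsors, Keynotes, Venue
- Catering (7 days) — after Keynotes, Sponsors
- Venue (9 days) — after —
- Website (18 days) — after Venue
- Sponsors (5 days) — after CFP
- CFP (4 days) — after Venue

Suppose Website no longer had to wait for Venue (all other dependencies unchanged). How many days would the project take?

27

Before: longest chain Venue→CFP→Keynotes→Catering = 9+4+7+7 = 27, finish 27.
Without Venue→Website, Website's earliest start moves from 9 to 0.
The longest chain is now Venue→CFP→Keynotes→Catering = 9+4+7+7 = 27, so the project takes 27 days.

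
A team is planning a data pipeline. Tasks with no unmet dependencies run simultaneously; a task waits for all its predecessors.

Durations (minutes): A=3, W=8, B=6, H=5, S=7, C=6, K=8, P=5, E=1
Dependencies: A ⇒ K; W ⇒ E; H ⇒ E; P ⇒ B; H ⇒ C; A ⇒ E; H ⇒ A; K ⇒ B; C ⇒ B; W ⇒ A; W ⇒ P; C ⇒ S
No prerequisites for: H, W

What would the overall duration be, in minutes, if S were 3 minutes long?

25

Baseline: W→A→K→B = 8+3+8+6 = 25 → 25 minutes.
S has 7 minutes of float (longest path through it is 18).
The critical path is still W→A→K→B; finish is now 25 minutes.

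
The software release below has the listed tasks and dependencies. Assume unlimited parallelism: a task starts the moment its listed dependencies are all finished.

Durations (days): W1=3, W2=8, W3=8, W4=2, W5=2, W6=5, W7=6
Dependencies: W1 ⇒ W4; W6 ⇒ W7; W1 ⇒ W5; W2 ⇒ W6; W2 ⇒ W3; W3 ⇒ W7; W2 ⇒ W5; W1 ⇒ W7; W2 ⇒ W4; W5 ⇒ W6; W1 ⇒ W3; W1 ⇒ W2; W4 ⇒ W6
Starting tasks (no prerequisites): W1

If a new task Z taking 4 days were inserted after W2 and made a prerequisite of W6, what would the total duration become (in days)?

26

Originally the job takes 25 days.
With Z inserted, W6 now waits for max(W5, W4, W2, Z).
New critical path: W1→W2→Z→W6→W7 = 3+8+4+5+6 = 26 ⇒ 26 days.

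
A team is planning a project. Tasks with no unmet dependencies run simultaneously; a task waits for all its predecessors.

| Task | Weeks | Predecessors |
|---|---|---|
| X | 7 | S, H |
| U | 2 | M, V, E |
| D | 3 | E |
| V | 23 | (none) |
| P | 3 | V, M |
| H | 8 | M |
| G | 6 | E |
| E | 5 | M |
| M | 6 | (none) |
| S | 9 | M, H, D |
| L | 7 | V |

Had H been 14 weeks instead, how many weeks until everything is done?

Baseline: M→H→S→X = 6+8+9+7 = 30 → 30 weeks.
Since H is critical, the +6 change carries straight to that chain (now 36 weeks).
No other chain overtakes it, so the finish is 36 weeks.

36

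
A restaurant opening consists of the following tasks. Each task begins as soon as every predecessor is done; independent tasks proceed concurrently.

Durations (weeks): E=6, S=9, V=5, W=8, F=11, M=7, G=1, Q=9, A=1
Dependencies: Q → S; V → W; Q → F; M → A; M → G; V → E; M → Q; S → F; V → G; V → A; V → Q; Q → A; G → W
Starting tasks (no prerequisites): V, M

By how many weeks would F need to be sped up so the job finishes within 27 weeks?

Current finish: 36 weeks; target: 27.
F is on every critical path, so each week cut from F cuts the finish by one (this holds down to a finish of 26).
Need 36 − 27 = 9 weeks off F → F becomes 2 weeks, finish becomes 27.

9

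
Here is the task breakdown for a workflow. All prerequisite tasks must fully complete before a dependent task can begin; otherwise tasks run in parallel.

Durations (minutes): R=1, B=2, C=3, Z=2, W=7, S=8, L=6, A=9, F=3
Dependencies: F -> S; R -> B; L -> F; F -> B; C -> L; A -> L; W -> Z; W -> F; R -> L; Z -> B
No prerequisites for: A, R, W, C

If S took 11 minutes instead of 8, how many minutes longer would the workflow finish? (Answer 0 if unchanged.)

3

Baseline: A→L→F→S = 9+6+3+8 = 26 → 26 minutes.
Since S is critical, the +3 change carries straight to that chain (now 29 minutes).
The critical path is still A→L→F→S; finish is now 29 minutes.
Change in finish: 29 − 26 = +3 minutes.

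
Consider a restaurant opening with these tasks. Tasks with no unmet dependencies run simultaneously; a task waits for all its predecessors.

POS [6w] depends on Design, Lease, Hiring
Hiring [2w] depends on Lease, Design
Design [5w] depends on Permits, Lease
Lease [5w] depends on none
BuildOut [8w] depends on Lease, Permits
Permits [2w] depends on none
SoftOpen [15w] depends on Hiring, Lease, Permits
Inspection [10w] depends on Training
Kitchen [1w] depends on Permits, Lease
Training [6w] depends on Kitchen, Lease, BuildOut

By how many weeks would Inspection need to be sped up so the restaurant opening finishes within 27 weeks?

Current finish: 29 weeks; target: 27.
Inspection is on every critical path, so each week cut from Inspection cuts the finish by one (this holds down to a finish of 27).
Need 29 − 27 = 2 weeks off Inspection → Inspection becomes 8 weeks, finish becomes 27.

2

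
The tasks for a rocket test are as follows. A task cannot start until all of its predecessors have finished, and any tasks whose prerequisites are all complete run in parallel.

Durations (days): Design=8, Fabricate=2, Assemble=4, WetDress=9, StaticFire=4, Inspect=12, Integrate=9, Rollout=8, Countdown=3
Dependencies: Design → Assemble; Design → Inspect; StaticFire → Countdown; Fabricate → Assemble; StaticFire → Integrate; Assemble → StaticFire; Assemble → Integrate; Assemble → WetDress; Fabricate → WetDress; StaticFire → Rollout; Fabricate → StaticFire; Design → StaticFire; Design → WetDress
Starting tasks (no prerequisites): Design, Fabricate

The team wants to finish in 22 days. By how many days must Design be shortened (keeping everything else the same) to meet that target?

Current finish: 25 days; target: 22.
Design is on every critical path, so each day cut from Design cuts the finish by one (this holds down to a finish of 19).
Need 25 − 22 = 3 days off Design → Design becomes 5 days, finish becomes 22.

3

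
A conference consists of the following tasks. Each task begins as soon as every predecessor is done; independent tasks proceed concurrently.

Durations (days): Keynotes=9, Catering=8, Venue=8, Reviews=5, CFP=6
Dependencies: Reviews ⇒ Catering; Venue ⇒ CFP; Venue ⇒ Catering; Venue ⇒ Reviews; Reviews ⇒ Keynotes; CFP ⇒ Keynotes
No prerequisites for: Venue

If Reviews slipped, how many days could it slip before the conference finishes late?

Critical path: Venue→CFP→Keynotes = 8+6+9 = 23, so the finish is 23 days.
Reviews finishes as early as 13 and must finish by 14.
So Reviews can slip 14 − 13 = 1 day.

1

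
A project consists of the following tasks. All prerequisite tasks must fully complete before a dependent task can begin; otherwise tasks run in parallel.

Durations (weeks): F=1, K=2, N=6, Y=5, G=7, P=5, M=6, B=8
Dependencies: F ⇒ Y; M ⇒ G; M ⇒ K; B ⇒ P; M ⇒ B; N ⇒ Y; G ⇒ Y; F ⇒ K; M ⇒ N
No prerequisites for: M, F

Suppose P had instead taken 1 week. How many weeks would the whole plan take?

18

As given, the longest chain is M→B→P = 6+8+5 = 19, so the finish is 19 weeks.
Since P is critical, the -4 change carries straight to that chain (now 15 weeks).
New critical path: M→G→Y = 6+7+5 = 18 ⇒ 18 weeks.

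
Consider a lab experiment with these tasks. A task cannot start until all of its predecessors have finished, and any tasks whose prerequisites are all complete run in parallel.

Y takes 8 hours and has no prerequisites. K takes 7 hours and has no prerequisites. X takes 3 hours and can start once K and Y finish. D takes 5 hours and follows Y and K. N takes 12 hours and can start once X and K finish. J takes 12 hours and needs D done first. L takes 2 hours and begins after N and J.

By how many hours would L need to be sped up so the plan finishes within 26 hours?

Current finish: 27 hours; target: 26.
L is on every critical path, so each hour cut from L cuts the finish by one (this holds down to a finish of 26).
Need 27 − 26 = 1 hour off L → L becomes 1 hour, finish becomes 26.

1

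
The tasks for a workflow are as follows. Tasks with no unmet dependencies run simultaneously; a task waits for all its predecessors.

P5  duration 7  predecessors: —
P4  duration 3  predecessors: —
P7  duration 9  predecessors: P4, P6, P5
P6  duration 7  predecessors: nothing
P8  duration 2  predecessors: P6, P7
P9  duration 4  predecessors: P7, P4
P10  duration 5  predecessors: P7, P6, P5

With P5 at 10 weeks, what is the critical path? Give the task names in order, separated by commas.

Actual critical path: P5→P7→P10 = 7+9+5 = 21 ⇒ 21 weeks.
P5 lies on that path, so at 10 weeks the path becomes 24 weeks.
The critical path is still P5→P7→P10; finish is now 24 weeks.

P5, P7, P10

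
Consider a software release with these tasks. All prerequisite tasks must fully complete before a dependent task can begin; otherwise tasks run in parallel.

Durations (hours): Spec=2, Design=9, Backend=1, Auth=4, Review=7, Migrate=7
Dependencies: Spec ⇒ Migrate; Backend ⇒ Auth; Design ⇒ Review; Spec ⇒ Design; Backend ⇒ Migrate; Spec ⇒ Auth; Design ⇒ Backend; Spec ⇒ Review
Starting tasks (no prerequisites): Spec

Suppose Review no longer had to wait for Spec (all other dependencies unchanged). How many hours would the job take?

Before: longest chain Spec→Design→Backend→Migrate = 2+9+1+7 = 19, finish 19.
Dropping Spec→Review doesn't change Review's earliest start (11); another predecessor still binds.
New critical path: Spec→Design→Backend→Migrate = 2+9+1+7 = 19 ⇒ 19 hours.

19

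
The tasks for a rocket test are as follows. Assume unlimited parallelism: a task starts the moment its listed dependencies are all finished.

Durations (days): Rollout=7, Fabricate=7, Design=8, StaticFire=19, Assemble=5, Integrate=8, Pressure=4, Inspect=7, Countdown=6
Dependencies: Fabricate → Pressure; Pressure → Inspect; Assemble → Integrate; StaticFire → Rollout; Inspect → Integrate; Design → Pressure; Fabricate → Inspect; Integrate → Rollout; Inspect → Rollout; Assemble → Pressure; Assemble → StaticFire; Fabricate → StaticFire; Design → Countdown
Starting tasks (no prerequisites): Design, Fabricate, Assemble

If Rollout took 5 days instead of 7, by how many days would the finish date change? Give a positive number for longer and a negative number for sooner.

-2

Baseline: Design→Pressure→Inspect→Integrate→Rollout = 8+4+7+8+7 = 34 → 34 days.
Rollout is on the critical path; changing it to 5 makes that path 32 days.
That remains the longest chain; total 32 days.
Change in finish: 32 − 34 = -2 days.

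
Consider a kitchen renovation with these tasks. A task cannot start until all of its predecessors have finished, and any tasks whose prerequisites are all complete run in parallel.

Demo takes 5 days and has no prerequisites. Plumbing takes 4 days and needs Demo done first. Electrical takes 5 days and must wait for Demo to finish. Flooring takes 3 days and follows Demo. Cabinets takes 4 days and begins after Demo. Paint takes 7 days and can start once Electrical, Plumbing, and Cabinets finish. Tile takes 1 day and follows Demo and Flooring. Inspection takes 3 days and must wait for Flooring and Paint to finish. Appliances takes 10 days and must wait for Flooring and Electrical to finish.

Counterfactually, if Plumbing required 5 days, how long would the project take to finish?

Critical path before the change: Demo→Electrical→Paint→Inspection = 5+5+7+3 = 20 giving 20 days.
The longest path through Plumbing is only 19 days, so Plumbing has float 1.
The binding chain switches to Demo→Plumbing→Paint→Inspection = 5+5+7+3 = 20; finish 20 days.

20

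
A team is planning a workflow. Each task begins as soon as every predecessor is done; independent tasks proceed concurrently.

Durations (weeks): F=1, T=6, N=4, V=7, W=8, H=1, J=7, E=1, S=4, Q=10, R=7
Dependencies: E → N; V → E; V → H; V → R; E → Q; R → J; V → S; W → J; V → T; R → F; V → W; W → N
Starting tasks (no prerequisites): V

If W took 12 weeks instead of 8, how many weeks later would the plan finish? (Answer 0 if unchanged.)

As given, the longest chain is V→W→J = 7+8+7 = 22, so the finish is 22 weeks.
W lies on that path, so at 12 weeks the path becomes 26 weeks.
The critical path is still V→W→J; finish is now 26 weeks.
Change in finish: 26 − 22 = +4 weeks.

4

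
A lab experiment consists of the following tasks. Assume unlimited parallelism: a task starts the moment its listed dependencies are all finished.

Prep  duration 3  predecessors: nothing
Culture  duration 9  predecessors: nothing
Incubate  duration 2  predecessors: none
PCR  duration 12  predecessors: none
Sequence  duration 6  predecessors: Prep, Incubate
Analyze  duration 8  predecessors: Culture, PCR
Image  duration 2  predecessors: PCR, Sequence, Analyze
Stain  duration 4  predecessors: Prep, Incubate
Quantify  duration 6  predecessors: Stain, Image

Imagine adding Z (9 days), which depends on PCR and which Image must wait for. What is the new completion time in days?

Originally the project takes 28 days.
With Z inserted, Image now waits for max(PCR, Sequence, Analyze, Z).
New critical path: PCR→Z→Image→Quantify = 12+9+2+6 = 29 ⇒ 29 days.

29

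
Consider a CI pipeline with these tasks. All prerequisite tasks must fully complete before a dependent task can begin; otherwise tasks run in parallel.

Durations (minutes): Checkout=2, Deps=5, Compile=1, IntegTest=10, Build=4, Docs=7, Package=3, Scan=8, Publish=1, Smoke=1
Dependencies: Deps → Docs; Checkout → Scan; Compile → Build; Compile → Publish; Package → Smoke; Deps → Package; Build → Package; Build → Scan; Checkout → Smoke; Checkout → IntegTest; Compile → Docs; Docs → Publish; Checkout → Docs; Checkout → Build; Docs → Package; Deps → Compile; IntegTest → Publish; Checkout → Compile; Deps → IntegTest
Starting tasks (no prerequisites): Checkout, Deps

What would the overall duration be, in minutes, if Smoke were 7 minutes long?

Actual critical path: Deps→Compile→Build→Scan = 5+1+4+8 = 18 ⇒ 18 minutes.
Smoke has 1 minute of float (longest path through it is 17).
The binding chain switches to Deps→Compile→Docs→Package→Smoke = 5+1+7+3+7 = 23; finish 23 minutes.

23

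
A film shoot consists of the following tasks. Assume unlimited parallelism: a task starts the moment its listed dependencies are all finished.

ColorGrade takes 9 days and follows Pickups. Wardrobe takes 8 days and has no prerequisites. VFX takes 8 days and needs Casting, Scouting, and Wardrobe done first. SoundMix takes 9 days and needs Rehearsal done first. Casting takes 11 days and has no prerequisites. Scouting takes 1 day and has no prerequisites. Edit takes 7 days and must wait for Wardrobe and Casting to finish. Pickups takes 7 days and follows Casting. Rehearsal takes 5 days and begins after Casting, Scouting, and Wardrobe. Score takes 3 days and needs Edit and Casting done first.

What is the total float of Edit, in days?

Casting→Pickups→ColorGrade = 11+7+9 = 27 sets the makespan at 27 days.
The longest chain containing Edit totals 21 days.
Float = 27 − 21 = 6.

6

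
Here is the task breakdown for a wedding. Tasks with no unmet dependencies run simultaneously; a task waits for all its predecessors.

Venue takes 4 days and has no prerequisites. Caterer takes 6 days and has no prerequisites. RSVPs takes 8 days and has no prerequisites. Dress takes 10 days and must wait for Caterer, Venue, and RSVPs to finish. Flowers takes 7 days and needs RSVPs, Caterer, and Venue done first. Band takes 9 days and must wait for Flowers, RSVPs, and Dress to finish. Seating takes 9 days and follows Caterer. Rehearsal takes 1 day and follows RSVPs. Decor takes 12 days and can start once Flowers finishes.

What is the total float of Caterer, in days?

Critical path: RSVPs→Dress→Band = 8+10+9 = 27, so the finish is 27 days.
Longest path through Caterer: 25 days (earliest finish 6, latest finish 8).
So Caterer can slip 8 − 6 = 2 days.

2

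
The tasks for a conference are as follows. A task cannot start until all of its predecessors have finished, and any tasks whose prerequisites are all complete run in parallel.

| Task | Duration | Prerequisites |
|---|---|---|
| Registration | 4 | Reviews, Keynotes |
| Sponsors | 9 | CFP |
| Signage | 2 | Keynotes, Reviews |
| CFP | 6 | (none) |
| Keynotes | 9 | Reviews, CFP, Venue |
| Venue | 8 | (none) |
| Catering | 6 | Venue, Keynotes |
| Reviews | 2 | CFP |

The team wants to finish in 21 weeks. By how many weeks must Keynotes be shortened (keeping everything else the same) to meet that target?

2

Current finish: 23 weeks; target: 21.
Keynotes is on every critical path, so each week cut from Keynotes cuts the finish by one (this holds down to a finish of 15).
Need 23 − 21 = 2 weeks off Keynotes → Keynotes becomes 7 weeks, finish becomes 21.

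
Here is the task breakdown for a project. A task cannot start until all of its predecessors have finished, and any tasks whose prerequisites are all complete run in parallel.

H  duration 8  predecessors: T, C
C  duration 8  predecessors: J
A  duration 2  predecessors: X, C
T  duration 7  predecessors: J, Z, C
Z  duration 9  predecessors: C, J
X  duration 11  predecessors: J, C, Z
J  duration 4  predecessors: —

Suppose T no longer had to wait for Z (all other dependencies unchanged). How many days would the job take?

Before: longest chain J→C→Z→T→H = 4+8+9+7+8 = 36, finish 36.
Without Z→T, T's earliest start moves from 21 to 12.
After: J→C→Z→X→A = 4+8+9+11+2 = 34 → 34 days.

34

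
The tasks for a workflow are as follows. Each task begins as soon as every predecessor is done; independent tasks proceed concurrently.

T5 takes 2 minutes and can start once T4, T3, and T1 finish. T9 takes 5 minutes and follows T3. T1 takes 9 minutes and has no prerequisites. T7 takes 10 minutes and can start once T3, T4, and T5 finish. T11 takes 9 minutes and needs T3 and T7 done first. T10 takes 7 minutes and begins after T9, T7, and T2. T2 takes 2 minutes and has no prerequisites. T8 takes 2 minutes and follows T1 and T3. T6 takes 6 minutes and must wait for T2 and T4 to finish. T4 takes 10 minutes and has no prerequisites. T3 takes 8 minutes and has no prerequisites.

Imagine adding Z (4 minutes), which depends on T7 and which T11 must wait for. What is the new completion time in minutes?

Originally the job takes 31 minutes.
With Z inserted, T11 now waits for max(T3, T7, Z).
New critical path: T4→T5→T7→Z→T11 = 10+2+10+4+9 = 35 ⇒ 35 minutes.

35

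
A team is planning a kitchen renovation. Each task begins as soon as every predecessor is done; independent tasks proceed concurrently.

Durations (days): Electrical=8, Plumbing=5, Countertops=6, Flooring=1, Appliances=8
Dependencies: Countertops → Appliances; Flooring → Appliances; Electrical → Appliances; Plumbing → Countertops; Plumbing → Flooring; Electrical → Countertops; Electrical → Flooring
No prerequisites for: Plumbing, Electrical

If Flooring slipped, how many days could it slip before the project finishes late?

5

Electrical→Countertops→Appliances = 8+6+8 = 22 sets the makespan at 22 days.
The longest chain containing Flooring totals 17 days.
Float = 22 − 17 = 5.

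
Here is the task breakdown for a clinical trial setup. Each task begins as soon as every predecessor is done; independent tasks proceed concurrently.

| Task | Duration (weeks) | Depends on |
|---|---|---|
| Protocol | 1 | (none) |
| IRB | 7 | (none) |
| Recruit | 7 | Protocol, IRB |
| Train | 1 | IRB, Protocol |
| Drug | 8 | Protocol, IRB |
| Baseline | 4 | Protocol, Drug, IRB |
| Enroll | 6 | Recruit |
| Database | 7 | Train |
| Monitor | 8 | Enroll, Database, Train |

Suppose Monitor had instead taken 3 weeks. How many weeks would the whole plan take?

23

Critical path before the change: IRB→Recruit→Enroll→Monitor = 7+7+6+8 = 28 giving 28 weeks.
Since Monitor is critical, the -5 change carries straight to that chain (now 23 weeks).
That remains the longest chain; total 23 weeks.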